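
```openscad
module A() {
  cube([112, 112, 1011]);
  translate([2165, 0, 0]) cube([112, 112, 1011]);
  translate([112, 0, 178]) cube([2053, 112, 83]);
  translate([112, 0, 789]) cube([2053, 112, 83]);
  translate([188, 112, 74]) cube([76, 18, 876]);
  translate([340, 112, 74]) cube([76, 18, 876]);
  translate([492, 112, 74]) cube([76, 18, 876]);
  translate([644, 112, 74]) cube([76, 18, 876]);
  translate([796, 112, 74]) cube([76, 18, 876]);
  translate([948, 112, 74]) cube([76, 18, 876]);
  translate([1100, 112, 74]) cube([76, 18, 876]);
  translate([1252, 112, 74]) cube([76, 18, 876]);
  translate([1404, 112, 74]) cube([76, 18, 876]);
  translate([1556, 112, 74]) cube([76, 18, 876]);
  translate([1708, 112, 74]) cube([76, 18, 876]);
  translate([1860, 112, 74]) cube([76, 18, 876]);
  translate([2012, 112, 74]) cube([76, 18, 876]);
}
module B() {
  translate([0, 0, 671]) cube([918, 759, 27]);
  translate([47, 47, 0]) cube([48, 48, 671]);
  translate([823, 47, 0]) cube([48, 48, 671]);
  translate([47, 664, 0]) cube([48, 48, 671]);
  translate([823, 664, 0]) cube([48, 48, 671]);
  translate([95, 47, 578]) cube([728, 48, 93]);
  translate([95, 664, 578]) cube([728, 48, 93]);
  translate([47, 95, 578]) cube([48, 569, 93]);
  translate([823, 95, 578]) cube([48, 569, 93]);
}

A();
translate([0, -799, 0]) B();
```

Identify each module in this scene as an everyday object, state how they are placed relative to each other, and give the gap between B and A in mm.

A is a fence section. B is a table. The table is on the floor beside the fence section on its −y side. The gap between the table and the fence section is 40 mm.

The table's nearest face is 40 mm from the fence section's −y face.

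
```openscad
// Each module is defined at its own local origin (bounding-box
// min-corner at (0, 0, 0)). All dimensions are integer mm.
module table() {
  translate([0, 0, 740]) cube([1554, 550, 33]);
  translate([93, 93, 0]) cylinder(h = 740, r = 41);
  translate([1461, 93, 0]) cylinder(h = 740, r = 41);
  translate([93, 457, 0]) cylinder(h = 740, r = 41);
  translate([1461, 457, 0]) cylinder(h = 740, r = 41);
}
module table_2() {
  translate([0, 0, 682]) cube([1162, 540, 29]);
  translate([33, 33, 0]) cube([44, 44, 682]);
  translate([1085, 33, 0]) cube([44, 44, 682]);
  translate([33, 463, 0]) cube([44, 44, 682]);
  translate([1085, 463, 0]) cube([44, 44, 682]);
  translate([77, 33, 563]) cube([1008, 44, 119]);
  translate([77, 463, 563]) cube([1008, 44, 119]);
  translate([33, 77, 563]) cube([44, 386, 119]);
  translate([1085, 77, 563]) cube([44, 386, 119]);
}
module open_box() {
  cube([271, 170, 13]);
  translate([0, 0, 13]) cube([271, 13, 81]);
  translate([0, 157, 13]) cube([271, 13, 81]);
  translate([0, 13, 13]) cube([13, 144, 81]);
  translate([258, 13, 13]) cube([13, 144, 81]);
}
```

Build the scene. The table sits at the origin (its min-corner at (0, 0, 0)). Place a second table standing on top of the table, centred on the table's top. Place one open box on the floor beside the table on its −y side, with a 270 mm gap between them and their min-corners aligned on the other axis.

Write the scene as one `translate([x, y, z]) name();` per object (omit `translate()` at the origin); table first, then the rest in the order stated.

table();
translate([196, 5, 773]) table_2();
translate([0, -440, 0]) open_box();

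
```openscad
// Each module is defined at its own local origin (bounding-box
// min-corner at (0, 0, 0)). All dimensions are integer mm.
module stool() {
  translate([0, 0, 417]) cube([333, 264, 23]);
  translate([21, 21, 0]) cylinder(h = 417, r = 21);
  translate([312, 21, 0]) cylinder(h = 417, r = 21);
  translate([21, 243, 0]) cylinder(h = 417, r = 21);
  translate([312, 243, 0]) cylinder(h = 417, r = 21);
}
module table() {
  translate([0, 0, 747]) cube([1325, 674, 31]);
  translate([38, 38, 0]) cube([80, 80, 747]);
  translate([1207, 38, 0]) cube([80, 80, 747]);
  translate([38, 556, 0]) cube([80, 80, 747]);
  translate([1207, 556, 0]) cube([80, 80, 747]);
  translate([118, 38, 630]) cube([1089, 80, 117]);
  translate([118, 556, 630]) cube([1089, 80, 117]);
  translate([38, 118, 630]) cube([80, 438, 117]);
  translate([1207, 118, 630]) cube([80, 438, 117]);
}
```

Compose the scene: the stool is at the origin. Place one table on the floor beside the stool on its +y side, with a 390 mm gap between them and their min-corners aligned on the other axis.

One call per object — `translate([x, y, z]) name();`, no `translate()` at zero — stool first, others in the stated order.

stool();
translate([0, 654, 0]) table();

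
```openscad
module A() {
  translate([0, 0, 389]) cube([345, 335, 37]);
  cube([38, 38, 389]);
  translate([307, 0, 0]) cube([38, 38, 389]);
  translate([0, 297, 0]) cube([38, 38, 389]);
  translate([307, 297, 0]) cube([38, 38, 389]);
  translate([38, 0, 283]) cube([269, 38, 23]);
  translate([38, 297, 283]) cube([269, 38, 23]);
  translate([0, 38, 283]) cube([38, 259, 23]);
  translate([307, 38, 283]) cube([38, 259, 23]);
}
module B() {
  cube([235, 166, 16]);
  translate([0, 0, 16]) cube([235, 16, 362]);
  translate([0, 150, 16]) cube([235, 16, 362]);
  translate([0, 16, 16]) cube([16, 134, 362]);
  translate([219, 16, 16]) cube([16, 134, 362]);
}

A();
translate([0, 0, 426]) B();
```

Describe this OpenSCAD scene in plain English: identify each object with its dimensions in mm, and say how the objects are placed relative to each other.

A is a four-legged stool. The seat is a 345×335×37 mm slab whose top surface is at z = 426 mm; four square legs, each 38×38 mm in cross-section, run from the floor (z = 0) to the underside of the seat, each flush with a corner of the seat. Four stretchers, 38 mm wide and 23 mm tall, connect adjacent legs with their undersides at z = 283 mm, each running between the inner faces of the legs it joins and aligned with the legs' outer faces on the other axis.

B is an open-topped rectangular box: outside dimensions 235×166×378 mm, with a uniform wall and base thickness of 16 mm. The base is a full 235×166 slab on the floor; four walls sit on top of the base. The front and back walls (the −y and +y sides) span the full width; the two side walls fit between them.

The open box is on top of the stool.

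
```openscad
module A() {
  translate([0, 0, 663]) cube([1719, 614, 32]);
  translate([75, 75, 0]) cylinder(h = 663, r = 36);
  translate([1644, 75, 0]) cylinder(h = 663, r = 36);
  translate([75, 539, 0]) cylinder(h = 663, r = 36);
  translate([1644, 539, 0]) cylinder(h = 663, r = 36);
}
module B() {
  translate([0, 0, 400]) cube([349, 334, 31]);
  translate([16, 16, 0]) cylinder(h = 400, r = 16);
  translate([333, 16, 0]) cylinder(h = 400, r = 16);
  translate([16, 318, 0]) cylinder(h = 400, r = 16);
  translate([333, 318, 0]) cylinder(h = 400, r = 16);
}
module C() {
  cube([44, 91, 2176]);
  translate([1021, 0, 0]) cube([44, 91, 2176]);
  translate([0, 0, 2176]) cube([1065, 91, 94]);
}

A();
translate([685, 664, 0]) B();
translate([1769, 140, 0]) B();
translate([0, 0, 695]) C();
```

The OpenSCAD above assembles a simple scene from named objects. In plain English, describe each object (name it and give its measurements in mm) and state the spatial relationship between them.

A is a table with a 1719×614 mm rectangular top, 32 mm thick, top surface at z = 695 mm, supported by four round legs of 72 mm diameter, each leg's bounding box inset 39 mm from the nearest pair of top edges, running from the floor.

B is a four-legged stool. The seat is a 349×334×31 mm slab whose top surface is at z = 431 mm; four round legs, each 32 mm in diameter, run from the floor (z = 0) to the underside of the seat, each leg's axis is inset half a diameter from the nearest pair of seat edges (so the leg's bounding box is flush with the corner).

C is a door frame. The clear opening is 977 mm wide and 2176 mm high. Two 44 mm wide jambs, 91 mm deep, stand either side of the opening from the floor to the top of the opening. A 94 mm thick head sits across the top of both jambs, spanning the full outside width of the frame.

Two stools sit around the table at the +y, +x sides. The door frame is on top of the table.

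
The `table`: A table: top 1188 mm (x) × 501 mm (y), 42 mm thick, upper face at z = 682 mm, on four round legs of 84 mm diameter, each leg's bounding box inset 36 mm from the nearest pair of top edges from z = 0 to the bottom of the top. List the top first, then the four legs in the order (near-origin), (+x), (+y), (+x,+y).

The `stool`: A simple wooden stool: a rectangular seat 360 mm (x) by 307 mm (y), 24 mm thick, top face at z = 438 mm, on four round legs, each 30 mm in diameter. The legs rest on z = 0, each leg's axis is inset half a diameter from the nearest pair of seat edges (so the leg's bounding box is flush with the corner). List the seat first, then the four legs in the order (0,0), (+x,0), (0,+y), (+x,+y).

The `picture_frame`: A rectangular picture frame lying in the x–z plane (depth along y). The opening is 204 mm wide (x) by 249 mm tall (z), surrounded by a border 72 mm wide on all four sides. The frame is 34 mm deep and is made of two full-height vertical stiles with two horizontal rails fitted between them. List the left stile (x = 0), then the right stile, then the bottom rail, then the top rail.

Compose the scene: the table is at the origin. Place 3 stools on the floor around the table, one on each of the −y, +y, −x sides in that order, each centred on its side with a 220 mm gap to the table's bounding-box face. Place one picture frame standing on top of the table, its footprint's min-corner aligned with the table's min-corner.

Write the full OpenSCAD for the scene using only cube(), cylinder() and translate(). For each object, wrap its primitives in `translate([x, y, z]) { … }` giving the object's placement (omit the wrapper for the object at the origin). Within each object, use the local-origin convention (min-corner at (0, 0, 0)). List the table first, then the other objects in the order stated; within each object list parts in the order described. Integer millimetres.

translate([0, 0, 640]) cube([1188, 501, 42]);
translate([78, 78, 0]) cylinder(h = 640, r = 42);
translate([1110, 78, 0]) cylinder(h = 640, r = 42);
translate([78, 423, 0]) cylinder(h = 640, r = 42);
translate([1110, 423, 0]) cylinder(h = 640, r = 42);
translate([414, -527, 0]) {
  translate([0, 0, 414]) cube([360, 307, 24]);
  translate([15, 15, 0]) cylinder(h = 414, r = 15);
  translate([345, 15, 0]) cylinder(h = 414, r = 15);
  translate([15, 292, 0]) cylinder(h = 414, r = 15);
  translate([345, 292, 0]) cylinder(h = 414, r = 15);
}
translate([414, 721, 0]) {
  translate([0, 0, 414]) cube([360, 307, 24]);
  translate([15, 15, 0]) cylinder(h = 414, r = 15);
  translate([345, 15, 0]) cylinder(h = 414, r = 15);
  translate([15, 292, 0]) cylinder(h = 414, r = 15);
  translate([345, 292, 0]) cylinder(h = 414, r = 15);
}
translate([-580, 97, 0]) {
  translate([0, 0, 414]) cube([360, 307, 24]);
  translate([15, 15, 0]) cylinder(h = 414, r = 15);
  translate([345, 15, 0]) cylinder(h = 414, r = 15);
  translate([15, 292, 0]) cylinder(h = 414, r = 15);
  translate([345, 292, 0]) cylinder(h = 414, r = 15);
}
translate([0, 0, 682]) {
  cube([72, 34, 393]);
  translate([276, 0, 0]) cube([72, 34, 393]);
  translate([72, 0, 0]) cube([204, 34, 72]);
  translate([72, 0, 321]) cube([204, 34, 72]);
}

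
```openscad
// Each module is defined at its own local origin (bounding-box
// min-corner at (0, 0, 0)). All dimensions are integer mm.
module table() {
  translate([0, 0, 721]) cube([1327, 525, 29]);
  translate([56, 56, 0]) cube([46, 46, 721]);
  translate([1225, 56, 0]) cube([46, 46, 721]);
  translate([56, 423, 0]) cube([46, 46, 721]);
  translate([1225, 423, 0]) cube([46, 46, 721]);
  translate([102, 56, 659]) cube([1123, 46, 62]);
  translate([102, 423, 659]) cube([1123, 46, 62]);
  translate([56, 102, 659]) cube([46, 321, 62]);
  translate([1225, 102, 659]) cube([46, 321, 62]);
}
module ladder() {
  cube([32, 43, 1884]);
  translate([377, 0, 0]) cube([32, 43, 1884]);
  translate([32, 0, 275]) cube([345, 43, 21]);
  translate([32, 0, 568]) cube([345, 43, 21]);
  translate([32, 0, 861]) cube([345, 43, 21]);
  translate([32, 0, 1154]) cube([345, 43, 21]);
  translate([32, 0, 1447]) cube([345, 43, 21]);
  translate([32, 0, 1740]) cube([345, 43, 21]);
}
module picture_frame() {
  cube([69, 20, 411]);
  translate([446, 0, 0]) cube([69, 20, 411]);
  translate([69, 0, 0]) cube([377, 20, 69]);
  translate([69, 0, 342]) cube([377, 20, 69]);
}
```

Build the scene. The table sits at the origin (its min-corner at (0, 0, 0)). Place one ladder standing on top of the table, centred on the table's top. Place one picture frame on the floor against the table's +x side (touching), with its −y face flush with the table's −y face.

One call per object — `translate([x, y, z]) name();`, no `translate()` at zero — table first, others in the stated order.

table();
translate([459, 241, 750]) ladder();
translate([1327, 0, 0]) picture_frame();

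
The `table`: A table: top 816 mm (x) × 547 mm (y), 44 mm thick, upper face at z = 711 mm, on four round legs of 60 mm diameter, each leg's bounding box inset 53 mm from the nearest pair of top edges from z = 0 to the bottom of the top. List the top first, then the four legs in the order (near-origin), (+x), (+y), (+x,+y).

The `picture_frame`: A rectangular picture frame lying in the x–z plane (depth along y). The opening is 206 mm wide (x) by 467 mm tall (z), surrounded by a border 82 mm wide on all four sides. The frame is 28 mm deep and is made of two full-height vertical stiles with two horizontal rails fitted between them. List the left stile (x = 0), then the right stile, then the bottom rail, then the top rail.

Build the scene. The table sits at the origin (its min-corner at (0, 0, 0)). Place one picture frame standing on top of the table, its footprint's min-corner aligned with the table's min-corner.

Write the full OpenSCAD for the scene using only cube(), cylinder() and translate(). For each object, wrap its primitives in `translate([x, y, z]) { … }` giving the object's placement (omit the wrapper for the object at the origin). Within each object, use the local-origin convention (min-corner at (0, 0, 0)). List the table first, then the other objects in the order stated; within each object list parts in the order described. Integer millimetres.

translate([0, 0, 667]) cube([816, 547, 44]);
translate([83, 83, 0]) cylinder(h = 667, r = 30);
translate([733, 83, 0]) cylinder(h = 667, r = 30);
translate([83, 464, 0]) cylinder(h = 667, r = 30);
translate([733, 464, 0]) cylinder(h = 667, r = 30);
translate([0, 0, 711]) {
  cube([82, 28, 631]);
  translate([288, 0, 0]) cube([82, 28, 631]);
  translate([82, 0, 0]) cube([206, 28, 82]);
  translate([82, 0, 549]) cube([206, 28, 82]);
}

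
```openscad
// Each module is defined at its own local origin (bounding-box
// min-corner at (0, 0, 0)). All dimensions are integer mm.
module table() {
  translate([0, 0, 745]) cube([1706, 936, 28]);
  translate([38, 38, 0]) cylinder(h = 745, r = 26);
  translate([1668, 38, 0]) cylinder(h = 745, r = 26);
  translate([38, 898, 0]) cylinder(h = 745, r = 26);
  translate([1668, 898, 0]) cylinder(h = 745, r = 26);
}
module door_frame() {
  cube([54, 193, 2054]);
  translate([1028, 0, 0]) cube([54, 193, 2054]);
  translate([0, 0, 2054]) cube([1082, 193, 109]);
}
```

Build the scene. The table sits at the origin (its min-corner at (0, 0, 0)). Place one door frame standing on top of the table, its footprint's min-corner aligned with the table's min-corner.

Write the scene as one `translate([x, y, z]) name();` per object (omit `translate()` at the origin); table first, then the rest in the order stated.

table();
translate([0, 0, 773]) door_frame();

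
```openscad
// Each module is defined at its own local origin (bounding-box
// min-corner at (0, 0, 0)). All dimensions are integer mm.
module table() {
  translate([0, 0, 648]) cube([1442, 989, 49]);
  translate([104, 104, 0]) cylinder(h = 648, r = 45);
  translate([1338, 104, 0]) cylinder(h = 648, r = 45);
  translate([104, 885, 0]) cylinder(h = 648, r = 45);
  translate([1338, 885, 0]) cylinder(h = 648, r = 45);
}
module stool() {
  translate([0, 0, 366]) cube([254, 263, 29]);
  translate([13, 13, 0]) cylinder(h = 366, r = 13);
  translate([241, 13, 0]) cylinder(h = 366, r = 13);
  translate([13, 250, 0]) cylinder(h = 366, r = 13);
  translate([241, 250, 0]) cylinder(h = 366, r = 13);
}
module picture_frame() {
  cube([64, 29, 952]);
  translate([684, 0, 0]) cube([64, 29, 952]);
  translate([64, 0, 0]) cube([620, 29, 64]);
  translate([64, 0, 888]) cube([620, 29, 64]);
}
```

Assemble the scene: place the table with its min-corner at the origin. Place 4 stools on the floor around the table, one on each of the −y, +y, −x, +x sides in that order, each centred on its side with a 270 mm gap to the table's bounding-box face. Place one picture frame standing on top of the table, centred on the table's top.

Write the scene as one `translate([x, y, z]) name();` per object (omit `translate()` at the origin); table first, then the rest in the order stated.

table();
translate([594, -533, 0]) stool();
translate([594, 1259, 0]) stool();
translate([-524, 363, 0]) stool();
translate([1712, 363, 0]) stool();
translate([347, 480, 697]) picture_frame();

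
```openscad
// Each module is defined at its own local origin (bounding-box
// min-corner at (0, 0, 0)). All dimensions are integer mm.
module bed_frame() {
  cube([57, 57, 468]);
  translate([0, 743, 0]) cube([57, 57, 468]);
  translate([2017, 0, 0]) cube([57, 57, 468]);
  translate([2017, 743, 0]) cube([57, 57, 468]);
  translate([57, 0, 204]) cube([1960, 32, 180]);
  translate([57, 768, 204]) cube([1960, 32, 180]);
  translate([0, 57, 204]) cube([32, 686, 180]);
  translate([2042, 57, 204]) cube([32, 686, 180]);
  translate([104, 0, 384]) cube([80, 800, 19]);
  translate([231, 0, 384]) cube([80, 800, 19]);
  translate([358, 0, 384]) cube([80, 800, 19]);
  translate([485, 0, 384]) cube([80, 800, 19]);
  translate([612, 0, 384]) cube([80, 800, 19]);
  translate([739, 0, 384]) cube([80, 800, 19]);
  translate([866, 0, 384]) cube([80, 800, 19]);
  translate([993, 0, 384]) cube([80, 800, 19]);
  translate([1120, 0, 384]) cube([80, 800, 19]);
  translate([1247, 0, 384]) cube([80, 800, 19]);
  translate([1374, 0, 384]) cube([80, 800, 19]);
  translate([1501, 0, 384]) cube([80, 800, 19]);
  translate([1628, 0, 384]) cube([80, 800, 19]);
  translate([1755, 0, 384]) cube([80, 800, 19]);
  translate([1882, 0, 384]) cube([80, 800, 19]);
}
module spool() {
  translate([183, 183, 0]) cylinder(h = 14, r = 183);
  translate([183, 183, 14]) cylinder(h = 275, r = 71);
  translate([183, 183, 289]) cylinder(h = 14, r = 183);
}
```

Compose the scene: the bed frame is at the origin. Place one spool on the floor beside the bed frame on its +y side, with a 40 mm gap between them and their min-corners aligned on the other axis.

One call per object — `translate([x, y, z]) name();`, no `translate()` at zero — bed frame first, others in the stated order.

bed_frame();
translate([0, 840, 0]) spool();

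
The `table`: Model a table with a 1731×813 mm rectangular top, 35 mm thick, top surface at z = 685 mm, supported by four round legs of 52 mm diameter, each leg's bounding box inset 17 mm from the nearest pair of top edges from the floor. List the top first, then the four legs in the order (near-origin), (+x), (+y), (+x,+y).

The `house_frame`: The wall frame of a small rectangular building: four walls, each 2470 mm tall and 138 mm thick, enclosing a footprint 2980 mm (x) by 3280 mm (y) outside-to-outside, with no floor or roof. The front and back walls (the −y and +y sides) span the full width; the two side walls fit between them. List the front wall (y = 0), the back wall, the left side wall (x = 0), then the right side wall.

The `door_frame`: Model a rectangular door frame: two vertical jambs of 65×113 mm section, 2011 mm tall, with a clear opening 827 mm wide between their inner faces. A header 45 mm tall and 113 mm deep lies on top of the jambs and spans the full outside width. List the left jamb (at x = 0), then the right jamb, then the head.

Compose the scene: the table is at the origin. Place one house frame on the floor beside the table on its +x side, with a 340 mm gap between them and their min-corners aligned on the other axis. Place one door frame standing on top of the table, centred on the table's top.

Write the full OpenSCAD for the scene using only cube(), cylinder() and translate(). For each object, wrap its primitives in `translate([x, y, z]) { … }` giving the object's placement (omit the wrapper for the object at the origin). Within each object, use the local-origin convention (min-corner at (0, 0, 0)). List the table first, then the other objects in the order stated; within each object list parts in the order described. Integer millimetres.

translate([0, 0, 650]) cube([1731, 813, 35]);
translate([43, 43, 0]) cylinder(h = 650, r = 26);
translate([1688, 43, 0]) cylinder(h = 650, r = 26);
translate([43, 770, 0]) cylinder(h = 650, r = 26);
translate([1688, 770, 0]) cylinder(h = 650, r = 26);
translate([2071, 0, 0]) {
  cube([2980, 138, 2470]);
  translate([0, 3142, 0]) cube([2980, 138, 2470]);
  translate([0, 138, 0]) cube([138, 3004, 2470]);
  translate([2842, 138, 0]) cube([138, 3004, 2470]);
}
translate([387, 350, 685]) {
  cube([65, 113, 2011]);
  translate([892, 0, 0]) cube([65, 113, 2011]);
  translate([0, 0, 2011]) cube([957, 113, 45]);
}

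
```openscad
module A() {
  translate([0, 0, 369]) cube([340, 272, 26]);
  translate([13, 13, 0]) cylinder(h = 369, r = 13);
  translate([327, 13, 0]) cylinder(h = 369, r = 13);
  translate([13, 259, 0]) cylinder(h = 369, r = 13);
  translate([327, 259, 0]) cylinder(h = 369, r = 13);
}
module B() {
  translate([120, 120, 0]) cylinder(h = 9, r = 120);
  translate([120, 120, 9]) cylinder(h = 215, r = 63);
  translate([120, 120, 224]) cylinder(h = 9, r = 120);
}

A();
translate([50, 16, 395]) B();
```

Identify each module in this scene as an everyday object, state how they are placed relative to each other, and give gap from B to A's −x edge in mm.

A is a stool. B is a spool. The spool is on top of the stool, centred. The gap from the spool to the stool's −x edge is 50 mm.

The spool's min-x is at 50; the stool's min-x is 0; gap = 50 mm.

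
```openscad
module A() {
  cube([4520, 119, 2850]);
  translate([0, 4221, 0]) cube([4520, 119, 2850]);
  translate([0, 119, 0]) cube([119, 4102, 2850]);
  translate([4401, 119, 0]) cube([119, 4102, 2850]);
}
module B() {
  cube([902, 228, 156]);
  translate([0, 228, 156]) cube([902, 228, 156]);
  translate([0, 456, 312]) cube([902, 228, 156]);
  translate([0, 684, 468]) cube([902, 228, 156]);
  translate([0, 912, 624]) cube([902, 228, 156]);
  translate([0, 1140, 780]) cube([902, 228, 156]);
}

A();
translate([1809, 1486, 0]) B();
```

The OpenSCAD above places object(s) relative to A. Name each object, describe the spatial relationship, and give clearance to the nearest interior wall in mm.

A is a house frame. B is a staircase. The staircase sits inside the house frame, centred. The clearance to the nearest interior wall is 1367 mm.

Clearances: x = 1690, y = 1367; minimum 1367 mm.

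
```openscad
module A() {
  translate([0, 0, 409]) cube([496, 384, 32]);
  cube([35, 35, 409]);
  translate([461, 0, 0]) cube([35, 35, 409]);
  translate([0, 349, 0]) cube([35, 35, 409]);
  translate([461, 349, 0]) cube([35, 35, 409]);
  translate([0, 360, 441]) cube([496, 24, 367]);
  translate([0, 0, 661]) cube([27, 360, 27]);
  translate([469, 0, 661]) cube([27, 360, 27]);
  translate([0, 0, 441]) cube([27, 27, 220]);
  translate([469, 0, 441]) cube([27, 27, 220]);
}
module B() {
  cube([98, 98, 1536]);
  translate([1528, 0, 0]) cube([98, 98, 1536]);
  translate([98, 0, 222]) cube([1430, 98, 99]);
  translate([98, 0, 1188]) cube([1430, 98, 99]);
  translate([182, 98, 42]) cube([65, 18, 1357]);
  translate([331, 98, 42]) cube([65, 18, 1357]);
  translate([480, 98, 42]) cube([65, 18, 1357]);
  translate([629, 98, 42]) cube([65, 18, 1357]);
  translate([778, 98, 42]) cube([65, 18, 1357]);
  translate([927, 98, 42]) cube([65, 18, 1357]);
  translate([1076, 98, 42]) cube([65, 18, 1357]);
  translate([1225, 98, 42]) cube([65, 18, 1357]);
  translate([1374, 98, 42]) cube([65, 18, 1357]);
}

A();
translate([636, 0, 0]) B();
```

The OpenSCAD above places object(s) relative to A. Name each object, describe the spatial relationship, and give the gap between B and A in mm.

A is a chair. B is a fence section. The fence section is on the floor beside the chair on its +x side. The gap between the fence section and the chair is 140 mm.

The fence section's nearest face is 140 mm from the chair's +x face.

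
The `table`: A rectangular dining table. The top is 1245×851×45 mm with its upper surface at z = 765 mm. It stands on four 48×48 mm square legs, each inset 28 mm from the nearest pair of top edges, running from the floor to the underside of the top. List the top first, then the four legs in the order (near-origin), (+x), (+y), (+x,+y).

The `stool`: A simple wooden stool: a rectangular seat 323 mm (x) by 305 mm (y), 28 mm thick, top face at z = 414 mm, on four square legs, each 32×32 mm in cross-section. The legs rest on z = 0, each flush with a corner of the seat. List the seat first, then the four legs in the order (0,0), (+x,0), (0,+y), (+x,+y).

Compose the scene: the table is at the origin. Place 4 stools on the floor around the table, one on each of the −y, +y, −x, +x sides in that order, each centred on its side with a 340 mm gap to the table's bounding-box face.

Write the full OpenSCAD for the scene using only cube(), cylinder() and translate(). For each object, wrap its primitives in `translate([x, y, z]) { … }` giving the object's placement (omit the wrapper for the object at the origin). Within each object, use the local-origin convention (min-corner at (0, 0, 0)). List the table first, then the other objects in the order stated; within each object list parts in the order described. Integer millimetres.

translate([0, 0, 720]) cube([1245, 851, 45]);
translate([28, 28, 0]) cube([48, 48, 720]);
translate([1169, 28, 0]) cube([48, 48, 720]);
translate([28, 775, 0]) cube([48, 48, 720]);
translate([1169, 775, 0]) cube([48, 48, 720]);
translate([461, -645, 0]) {
  translate([0, 0, 386]) cube([323, 305, 28]);
  cube([32, 32, 386]);
  translate([291, 0, 0]) cube([32, 32, 386]);
  translate([0, 273, 0]) cube([32, 32, 386]);
  translate([291, 273, 0]) cube([32, 32, 386]);
}
translate([461, 1191, 0]) {
  translate([0, 0, 386]) cube([323, 305, 28]);
  cube([32, 32, 386]);
  translate([291, 0, 0]) cube([32, 32, 386]);
  translate([0, 273, 0]) cube([32, 32, 386]);
  translate([291, 273, 0]) cube([32, 32, 386]);
}
translate([-663, 273, 0]) {
  translate([0, 0, 386]) cube([323, 305, 28]);
  cube([32, 32, 386]);
  translate([291, 0, 0]) cube([32, 32, 386]);
  translate([0, 273, 0]) cube([32, 32, 386]);
  translate([291, 273, 0]) cube([32, 32, 386]);
}
translate([1585, 273, 0]) {
  translate([0, 0, 386]) cube([323, 305, 28]);
  cube([32, 32, 386]);
  translate([291, 0, 0]) cube([32, 32, 386]);
  translate([0, 273, 0]) cube([32, 32, 386]);
  translate([291, 273, 0]) cube([32, 32, 386]);
}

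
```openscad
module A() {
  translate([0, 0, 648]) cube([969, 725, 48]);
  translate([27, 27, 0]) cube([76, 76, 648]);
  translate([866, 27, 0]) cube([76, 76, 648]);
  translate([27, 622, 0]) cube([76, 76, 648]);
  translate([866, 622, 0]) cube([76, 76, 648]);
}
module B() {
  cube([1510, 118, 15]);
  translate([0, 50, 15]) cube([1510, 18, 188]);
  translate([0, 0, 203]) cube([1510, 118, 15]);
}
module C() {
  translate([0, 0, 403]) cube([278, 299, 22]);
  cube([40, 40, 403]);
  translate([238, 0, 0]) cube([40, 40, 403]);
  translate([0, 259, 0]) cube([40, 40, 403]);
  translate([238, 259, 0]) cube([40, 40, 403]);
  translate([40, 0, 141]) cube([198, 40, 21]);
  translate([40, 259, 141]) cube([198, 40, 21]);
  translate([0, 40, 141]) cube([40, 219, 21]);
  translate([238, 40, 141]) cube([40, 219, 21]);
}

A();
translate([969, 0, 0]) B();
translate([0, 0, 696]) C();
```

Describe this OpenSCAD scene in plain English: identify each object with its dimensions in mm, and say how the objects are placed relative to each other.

A is a table: top 969 mm (x) × 725 mm (y), 48 mm thick, upper face at z = 696 mm, on four 76×76 mm square legs, each inset 27 mm from the nearest pair of top edges, running from z = 0 to the bottom of the top.

B is an I-beam lying along x, 1510 mm long. Overall section height 218 mm. Two flanges 118 mm wide (y) and 15 mm thick, one on the floor and one at the top; a web 18 mm thick runs between them, centred on the flange width.

C is a simple wooden stool: a rectangular seat 278 mm (x) by 299 mm (y), 22 mm thick, top face at z = 425 mm, on four square legs, each 40×40 mm in cross-section. The legs rest on z = 0, each flush with a corner of the seat. Four stretchers, 40 mm wide and 21 mm tall, connect adjacent legs with their undersides at z = 141 mm, each running between the inner faces of the legs it joins and aligned with the legs' outer faces on the other axis.

The I-beam is against the table's +x side, with their −y faces flush. The stool is on top of the table.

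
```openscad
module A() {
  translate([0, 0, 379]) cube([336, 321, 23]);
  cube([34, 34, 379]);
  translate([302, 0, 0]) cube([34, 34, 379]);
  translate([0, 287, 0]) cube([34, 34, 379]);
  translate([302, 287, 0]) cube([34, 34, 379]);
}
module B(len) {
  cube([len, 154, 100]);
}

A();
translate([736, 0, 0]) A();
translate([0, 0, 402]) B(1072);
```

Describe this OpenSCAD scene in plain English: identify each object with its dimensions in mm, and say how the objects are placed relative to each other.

A is a four-legged stool. The seat is a 336×321×23 mm slab whose top surface is at z = 402 mm; four square legs, each 34×34 mm in cross-section, run from the floor (z = 0) to the underside of the seat, each flush with a corner of the seat.

B is a rectangular beam 1072 mm long (x), 154 mm deep (y), 100 mm thick (z).

The beam spans the tops of two stools placed 400 mm apart, resting at z = 402 mm.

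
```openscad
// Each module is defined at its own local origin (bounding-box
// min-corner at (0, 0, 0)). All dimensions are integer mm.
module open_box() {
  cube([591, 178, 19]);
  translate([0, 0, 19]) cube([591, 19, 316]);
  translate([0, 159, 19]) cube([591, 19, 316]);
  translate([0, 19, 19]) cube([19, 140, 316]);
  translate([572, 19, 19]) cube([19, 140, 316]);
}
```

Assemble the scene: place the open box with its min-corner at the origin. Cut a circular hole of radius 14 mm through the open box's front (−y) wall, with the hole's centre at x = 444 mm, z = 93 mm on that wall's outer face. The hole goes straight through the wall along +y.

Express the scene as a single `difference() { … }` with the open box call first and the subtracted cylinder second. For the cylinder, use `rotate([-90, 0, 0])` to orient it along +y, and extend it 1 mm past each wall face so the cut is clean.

difference() {
  open_box();
  translate([444, -1, 93]) rotate([-90, 0, 0]) cylinder(h = 21, r = 14);
}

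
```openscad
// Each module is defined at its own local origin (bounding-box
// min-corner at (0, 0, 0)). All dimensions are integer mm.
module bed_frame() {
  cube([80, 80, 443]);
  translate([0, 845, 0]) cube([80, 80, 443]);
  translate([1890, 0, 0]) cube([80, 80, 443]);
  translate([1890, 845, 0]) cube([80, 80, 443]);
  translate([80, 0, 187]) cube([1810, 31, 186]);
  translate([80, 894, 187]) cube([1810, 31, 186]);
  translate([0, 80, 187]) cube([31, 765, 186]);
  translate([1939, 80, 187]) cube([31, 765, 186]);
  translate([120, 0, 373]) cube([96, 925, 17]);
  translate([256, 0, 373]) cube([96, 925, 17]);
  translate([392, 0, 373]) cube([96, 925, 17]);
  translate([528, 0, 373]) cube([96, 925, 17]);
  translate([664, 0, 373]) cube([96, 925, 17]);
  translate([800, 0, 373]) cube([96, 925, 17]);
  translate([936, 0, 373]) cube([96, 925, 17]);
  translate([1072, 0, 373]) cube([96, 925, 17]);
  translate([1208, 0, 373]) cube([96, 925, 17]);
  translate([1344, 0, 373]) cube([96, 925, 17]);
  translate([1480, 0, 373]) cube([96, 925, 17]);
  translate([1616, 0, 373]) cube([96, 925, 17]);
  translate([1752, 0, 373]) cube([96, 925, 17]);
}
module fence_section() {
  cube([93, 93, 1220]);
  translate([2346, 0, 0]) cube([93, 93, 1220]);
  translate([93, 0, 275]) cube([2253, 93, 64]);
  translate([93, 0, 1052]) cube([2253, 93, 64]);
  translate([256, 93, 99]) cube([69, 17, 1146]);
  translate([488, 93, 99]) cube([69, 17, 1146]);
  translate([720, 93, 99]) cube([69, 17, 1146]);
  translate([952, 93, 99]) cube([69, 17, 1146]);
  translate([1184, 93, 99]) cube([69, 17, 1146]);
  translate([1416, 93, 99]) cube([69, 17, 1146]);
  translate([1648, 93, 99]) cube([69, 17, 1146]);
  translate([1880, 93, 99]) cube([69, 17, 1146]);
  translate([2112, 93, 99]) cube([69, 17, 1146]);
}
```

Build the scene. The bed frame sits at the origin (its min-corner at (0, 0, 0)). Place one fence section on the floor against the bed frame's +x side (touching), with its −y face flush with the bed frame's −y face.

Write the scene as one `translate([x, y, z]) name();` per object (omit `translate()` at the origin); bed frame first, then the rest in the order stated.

bed_frame();
translate([1970, 0, 0]) fence_section();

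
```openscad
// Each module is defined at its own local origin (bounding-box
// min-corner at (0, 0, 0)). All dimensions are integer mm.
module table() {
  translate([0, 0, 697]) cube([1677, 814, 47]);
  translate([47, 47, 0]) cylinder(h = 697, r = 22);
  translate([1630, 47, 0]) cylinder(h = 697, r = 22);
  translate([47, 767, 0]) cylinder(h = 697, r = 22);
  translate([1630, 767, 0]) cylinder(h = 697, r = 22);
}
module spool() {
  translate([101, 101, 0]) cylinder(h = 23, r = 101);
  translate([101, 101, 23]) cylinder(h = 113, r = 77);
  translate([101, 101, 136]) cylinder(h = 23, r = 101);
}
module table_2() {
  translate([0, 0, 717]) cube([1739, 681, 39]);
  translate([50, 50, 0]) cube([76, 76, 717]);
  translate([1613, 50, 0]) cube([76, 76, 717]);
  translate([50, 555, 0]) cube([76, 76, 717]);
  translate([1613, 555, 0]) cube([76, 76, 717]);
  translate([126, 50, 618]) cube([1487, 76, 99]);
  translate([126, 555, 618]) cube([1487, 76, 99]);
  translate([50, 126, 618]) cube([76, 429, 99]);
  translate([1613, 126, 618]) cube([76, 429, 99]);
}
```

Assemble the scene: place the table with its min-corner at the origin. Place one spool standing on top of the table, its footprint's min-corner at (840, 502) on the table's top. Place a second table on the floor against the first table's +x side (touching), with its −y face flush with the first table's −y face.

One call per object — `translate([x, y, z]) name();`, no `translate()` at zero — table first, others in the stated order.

table();
translate([840, 502, 744]) spool();
translate([1677, 0, 0]) table_2();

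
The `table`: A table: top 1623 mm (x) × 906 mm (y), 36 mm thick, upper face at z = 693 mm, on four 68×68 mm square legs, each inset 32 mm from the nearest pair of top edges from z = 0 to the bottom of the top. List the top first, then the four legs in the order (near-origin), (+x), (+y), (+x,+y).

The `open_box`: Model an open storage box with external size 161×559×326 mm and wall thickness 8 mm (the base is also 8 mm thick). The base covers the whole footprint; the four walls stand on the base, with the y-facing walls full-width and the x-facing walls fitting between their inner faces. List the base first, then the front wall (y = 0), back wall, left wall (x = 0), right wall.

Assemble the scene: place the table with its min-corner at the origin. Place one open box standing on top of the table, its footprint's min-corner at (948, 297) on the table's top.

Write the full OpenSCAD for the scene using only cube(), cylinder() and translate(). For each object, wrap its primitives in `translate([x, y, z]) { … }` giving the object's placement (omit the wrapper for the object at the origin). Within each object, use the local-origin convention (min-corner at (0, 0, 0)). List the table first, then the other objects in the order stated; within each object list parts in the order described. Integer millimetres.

translate([0, 0, 657]) cube([1623, 906, 36]);
translate([32, 32, 0]) cube([68, 68, 657]);
translate([1523, 32, 0]) cube([68, 68, 657]);
translate([32, 806, 0]) cube([68, 68, 657]);
translate([1523, 806, 0]) cube([68, 68, 657]);
translate([948, 297, 693]) {
  cube([161, 559, 8]);
  translate([0, 0, 8]) cube([161, 8, 318]);
  translate([0, 551, 8]) cube([161, 8, 318]);
  translate([0, 8, 8]) cube([8, 543, 318]);
  translate([153, 8, 8]) cube([8, 543, 318]);
}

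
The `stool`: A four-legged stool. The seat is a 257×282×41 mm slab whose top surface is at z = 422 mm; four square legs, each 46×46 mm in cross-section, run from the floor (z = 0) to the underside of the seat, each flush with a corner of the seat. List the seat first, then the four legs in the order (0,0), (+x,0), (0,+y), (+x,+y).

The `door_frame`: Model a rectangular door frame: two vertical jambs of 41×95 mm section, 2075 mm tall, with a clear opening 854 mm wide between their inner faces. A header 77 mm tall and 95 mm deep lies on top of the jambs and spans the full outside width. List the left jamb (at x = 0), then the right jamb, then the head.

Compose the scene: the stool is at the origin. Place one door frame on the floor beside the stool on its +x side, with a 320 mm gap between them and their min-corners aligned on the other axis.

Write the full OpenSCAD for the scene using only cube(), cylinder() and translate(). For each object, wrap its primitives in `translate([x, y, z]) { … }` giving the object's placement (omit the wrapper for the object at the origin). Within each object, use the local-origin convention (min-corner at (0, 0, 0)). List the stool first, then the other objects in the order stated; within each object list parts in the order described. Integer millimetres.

translate([0, 0, 381]) cube([257, 282, 41]);
cube([46, 46, 381]);
translate([211, 0, 0]) cube([46, 46, 381]);
translate([0, 236, 0]) cube([46, 46, 381]);
translate([211, 236, 0]) cube([46, 46, 381]);
translate([577, 0, 0]) {
  cube([41, 95, 2075]);
  translate([895, 0, 0]) cube([41, 95, 2075]);
  translate([0, 0, 2075]) cube([936, 95, 77]);
}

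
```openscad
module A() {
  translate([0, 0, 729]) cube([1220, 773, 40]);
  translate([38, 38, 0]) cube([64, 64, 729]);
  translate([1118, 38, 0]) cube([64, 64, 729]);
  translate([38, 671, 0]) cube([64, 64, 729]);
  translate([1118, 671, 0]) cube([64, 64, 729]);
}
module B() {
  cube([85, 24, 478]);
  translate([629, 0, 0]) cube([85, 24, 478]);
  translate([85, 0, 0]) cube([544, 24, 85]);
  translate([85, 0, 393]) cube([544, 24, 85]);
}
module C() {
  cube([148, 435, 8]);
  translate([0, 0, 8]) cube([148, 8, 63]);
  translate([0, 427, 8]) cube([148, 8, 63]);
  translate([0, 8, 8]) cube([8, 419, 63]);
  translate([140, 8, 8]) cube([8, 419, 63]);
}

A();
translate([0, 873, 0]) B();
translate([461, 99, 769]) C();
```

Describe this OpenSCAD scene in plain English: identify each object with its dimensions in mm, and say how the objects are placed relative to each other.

A is a table: top 1220 mm (x) × 773 mm (y), 40 mm thick, upper face at z = 769 mm, on four 64×64 mm square legs, each inset 38 mm from the nearest pair of top edges, running from z = 0 to the bottom of the top.

B is a picture frame with a 544×308 mm rectangular opening (x by z) and a uniform 85 mm border on every side. Frame depth is 24 mm along y. It is built from two vertical stiles running the full outside height and two horizontal rails spanning the gap between the stiles.

C is an open storage box with external size 148×435×71 mm and wall thickness 8 mm (the base is also 8 mm thick). The base covers the whole footprint; the four walls stand on the base, with the y-facing walls full-width and the x-facing walls fitting between their inner faces.

The picture frame is on the floor beside the table on its +y side. The open box is on top of the table.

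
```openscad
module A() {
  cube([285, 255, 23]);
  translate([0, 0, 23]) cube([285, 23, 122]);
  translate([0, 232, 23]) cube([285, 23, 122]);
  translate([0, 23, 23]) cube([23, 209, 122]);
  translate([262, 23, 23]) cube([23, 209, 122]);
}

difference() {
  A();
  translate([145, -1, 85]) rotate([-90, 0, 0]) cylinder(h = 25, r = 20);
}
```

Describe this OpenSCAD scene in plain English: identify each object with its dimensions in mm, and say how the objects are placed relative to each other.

A is an open storage box with external size 285×255×145 mm and wall thickness 23 mm (the base is also 23 mm thick). The base covers the whole footprint; the four walls stand on the base, with the y-facing walls full-width and the x-facing walls fitting between their inner faces.

The open box has a circular hole of radius 20 mm through its front wall, centred at (x = 145, z = 85).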